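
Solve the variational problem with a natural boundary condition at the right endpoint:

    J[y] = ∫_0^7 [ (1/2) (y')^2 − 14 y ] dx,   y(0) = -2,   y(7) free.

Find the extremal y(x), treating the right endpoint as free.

The Lagrangian L = (1/2) (y')^2 − 14 y gives
    ∂L/∂y = −14,   ∂L/∂y' = y'.
Euler-Lagrange: d/dx(y') − (−14) = 0, i.e. y'' + 14 = 0, so
    y(x) = −(14/2) x^2 + C1 x + C2.
Fixed left endpoint y(0) = -2 ⇒ C2 = -2.
The right endpoint x = 7 is free, so the natural (transversality) condition is ∂L/∂y' |_{x=7} = 0, i.e. y'(7) = 0.
Compute y'(x) = −14 x + C1, so y'(7) = −98 + C1 = 0 ⇒ C1 = 98.
Therefore the extremal is
    y(x) = −7 x^2 + 98 x − 2.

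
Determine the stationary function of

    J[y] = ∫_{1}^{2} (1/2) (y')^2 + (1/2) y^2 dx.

The Lagrangian is L = (1/2) (y')^2 + (1/2) y^2.
Compute ∂L/∂y = y, ∂L/∂y' = y'.
The Euler-Lagrange equation d/dx(∂L/∂y') − ∂L/∂y = 0 reduces to
    y'' − y = 0.
Its general solution is
    y(x) = A e^x + B e^(−x),
with A, B fixed by the endpoint conditions.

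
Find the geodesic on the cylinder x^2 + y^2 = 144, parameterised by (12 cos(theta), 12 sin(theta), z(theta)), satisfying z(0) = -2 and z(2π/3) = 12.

Parameterise the cylinder of radius R = 12 as
    r(θ) = (12 cos θ, 12 sin θ, z(θ)).
The arc-length element is
    ds = sqrt(144 + (dz/dθ)^2) dθ,
so the Lagrangian is L = sqrt(144 + z'^2).
L depends on z' only, not on z or θ, so ∂L/∂z = 0 and
    ∂L/∂z' = z' / sqrt(144 + z'^2).
The Euler-Lagrange equation gives
    d/dθ( z' / sqrt(144 + z'^2) ) = 0,
so z' is constant. Integrating once:
    z(θ) = a θ + b,
a helix on the cylinder (a straight line when the cylinder is unrolled). The constants a, b are determined by the endpoint conditions.
With endpoint conditions z(0) = -2 and z(2π/3) = 12: from z(0) = b we get b = -2, and a·2π/3 + -2 = 12 gives a = 21/π, so
    z(θ) = (21/π) θ − 2.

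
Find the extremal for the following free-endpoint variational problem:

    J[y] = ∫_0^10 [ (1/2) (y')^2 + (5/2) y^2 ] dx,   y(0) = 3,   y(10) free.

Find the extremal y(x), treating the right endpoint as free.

The Lagrangian L = (1/2) (y')^2 + (5/2) y^2 gives
    ∂L/∂y = 5 y,   ∂L/∂y' = y'.
Euler-Lagrange: y'' − 5 y = 0.
With k = sqrt(5), the general solution is
    y(x) = A cosh(sqrt(5) x) + B sinh(sqrt(5) x).
Fixed left endpoint y(0) = 3 ⇒ A = 3.
The right endpoint x = 10 is free, so the natural (transversality) condition is ∂L/∂y' |_{x=10} = 0, i.e. y'(10) = 0.
Compute y'(x) = A k sinh(k x) + B k cosh(k x), so
    y'(10) = A k sinh(k·10) + B k cosh(k·10) = 0
    ⇒ B = −A tanh(k·10) = − 3 tanh(sqrt(5)·10).
Therefore the extremal is
    y(x) = 3 cosh(sqrt(5) x) − 3 tanh(sqrt(5)·10) sinh(sqrt(5) x).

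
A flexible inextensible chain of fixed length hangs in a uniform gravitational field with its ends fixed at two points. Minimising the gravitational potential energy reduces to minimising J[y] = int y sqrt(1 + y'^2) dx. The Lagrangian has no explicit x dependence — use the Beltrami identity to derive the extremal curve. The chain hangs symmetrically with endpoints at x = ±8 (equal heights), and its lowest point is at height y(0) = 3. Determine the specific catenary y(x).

The Lagrangian L(y, y') = y sqrt(1 + y'^2) has no explicit x dependence, so the Beltrami identity applies:
    L − y' ∂L/∂y' = C.
Compute ∂L/∂y' = y · y' / sqrt(1 + y'^2). Then
    L − y' ∂L/∂y'
    = y sqrt(1 + y'^2) − y · y'^2 / sqrt(1 + y'^2)
    = y (1 + y'^2 − y'^2) / sqrt(1 + y'^2)
    = y / sqrt(1 + y'^2) = C.
Squaring gives y^2 = C^2 (1 + y'^2), i.e.
    y'^2 = y^2 / C^2 − 1.
Separating variables,
    dy / sqrt(y^2 − C^2) = dx / C,
and integrating gives arccosh(y / C) = (x − a)/C, so
    y(x) = C cosh((x − a)/C),
the catenary. The constants C and a are fixed by the two endpoint conditions (and, for the hanging-chain problem, the length constraint selects C).
Now fit the given data. The endpoints x = ±8 are symmetric at equal height, so the catenary is even about its minimum: a = 0 and y(x) = C cosh(x/C). The lowest point is y(0) = C cosh(0) = C, and we are told y(0) = 3, so C = 3. Therefore
    y(x) = 3 cosh(x/3),
and at the endpoints
    y(±8) = 3 cosh(8/3).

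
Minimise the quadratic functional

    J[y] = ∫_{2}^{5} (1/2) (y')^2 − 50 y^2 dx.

The Lagrangian is L = (1/2) (y')^2 − 50 y^2.
Compute ∂L/∂y = -100y, ∂L/∂y' = y'.
The Euler-Lagrange equation d/dx(∂L/∂y') − ∂L/∂y = 0 reduces to
    y'' + 100 y = 0.
Its general solution is
    y(x) = A sin(10x) + B cos(10x),
with A, B fixed by the endpoint conditions.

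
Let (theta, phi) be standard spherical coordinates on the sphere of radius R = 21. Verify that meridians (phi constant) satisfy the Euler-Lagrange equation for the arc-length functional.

On the sphere of radius R = 21 with spherical coordinates (θ, φ), the induced metric is
    ds^2 = 441(dθ^2 + sin^2(θ) dφ^2).
Using θ as the parameter, the arc-length functional becomes
    J[φ] = ∫ 21 sqrt(1 + sin^2(θ) (dφ/dθ)^2) dθ.
So L = 21 sqrt(1 + sin^2(θ) φ'^2). Compute
    ∂L/∂φ = 0  (L has no explicit φ dependence),
    ∂L/∂φ' = 21 sin^2(θ) φ' / sqrt(1 + sin^2(θ) φ'^2).
For the candidate φ(θ) = c (constant), φ' = 0, so ∂L/∂φ' evaluated along the candidate vanishes, and ∂L/∂φ is identically zero. Hence
    d/dθ(∂L/∂φ') − ∂L/∂φ = 0
is satisfied. Therefore meridians φ = const are extremals of arc length — they are geodesics on the sphere.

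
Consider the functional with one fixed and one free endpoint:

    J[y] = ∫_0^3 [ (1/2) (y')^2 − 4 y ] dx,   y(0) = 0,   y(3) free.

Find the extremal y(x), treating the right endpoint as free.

The Lagrangian L = (1/2) (y')^2 − 4 y gives
    ∂L/∂y = −4,   ∂L/∂y' = y'.
Euler-Lagrange: d/dx(y') − (−4) = 0, i.e. y'' + 4 = 0, so
    y(x) = −(4/2) x^2 + C1 x + C2.
Fixed left endpoint y(0) = 0 ⇒ C2 = 0.
The right endpoint x = 3 is free, so the natural (transversality) condition is ∂L/∂y' |_{x=3} = 0, i.e. y'(3) = 0.
Compute y'(x) = −4 x + C1, so y'(3) = −12 + C1 = 0 ⇒ C1 = 12.
Therefore the extremal is
    y(x) = −2 x^2 + 12 x.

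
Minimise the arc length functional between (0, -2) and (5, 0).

Arc-length functional: J[y] = ∫ sqrt(1 + (y')^2) dx.
Lagrangian L = sqrt(1 + (y')^2) has no explicit y dependence, so ∂L/∂y = 0 and the Euler-Lagrange equation gives
    d/dx( y' / sqrt(1 + (y')^2) ) = 0  ⇒  y' / sqrt(1 + (y')^2) = const.
Hence y' is constant, so y(x) is affine.
Fitting the endpoints (0, -2) and (5, 0):
    slope m = (0 − (-2)) / (5 − 0) = 2/5,
    intercept c = (-2) − m·0 = -2.
Extremal: y(x) = (2/5) x - 2.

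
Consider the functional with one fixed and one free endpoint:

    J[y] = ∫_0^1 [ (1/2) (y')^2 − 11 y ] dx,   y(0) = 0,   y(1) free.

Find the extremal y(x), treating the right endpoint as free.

The Lagrangian L = (1/2) (y')^2 − 11 y gives
    ∂L/∂y = −11,   ∂L/∂y' = y'.
Euler-Lagrange: d/dx(y') − (−11) = 0, i.e. y'' + 11 = 0, so
    y(x) = −(11/2) x^2 + C1 x + C2.
Fixed left endpoint y(0) = 0 ⇒ C2 = 0.
The right endpoint x = 1 is free, so the natural (transversality) condition is ∂L/∂y' |_{x=1} = 0, i.e. y'(1) = 0.
Compute y'(x) = −11 x + C1, so y'(1) = −11 + C1 = 0 ⇒ C1 = 11.
Therefore the extremal is
    y(x) = −(11/2) x^2 + 11 x.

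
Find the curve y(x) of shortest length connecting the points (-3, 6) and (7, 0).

Arc-length functional: J[y] = ∫ sqrt(1 + (y')^2) dx.
Lagrangian L = sqrt(1 + (y')^2) has no explicit y dependence, so ∂L/∂y = 0 and the Euler-Lagrange equation gives
    d/dx( y' / sqrt(1 + (y')^2) ) = 0  ⇒  y' / sqrt(1 + (y')^2) = const.
Hence y' is constant, so y(x) is affine.
Fitting the endpoints (-3, 6) and (7, 0):
    slope m = (0 − 6) / (7 − (-3)) = -3/5,
    intercept c = 6 − m·(-3) = 21/5.
Extremal: y(x) = (-3/5) x + 21/5.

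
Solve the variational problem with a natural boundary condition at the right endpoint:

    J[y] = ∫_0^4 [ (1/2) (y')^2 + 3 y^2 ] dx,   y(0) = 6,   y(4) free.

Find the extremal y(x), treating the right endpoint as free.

The Lagrangian L = (1/2) (y')^2 + 3 y^2 gives
    ∂L/∂y = 6 y,   ∂L/∂y' = y'.
Euler-Lagrange: y'' − 6 y = 0.
With k = sqrt(6), the general solution is
    y(x) = A cosh(sqrt(6) x) + B sinh(sqrt(6) x).
Fixed left endpoint y(0) = 6 ⇒ A = 6.
The right endpoint x = 4 is free, so the natural (transversality) condition is ∂L/∂y' |_{x=4} = 0, i.e. y'(4) = 0.
Compute y'(x) = A k sinh(k x) + B k cosh(k x), so
    y'(4) = A k sinh(k·4) + B k cosh(k·4) = 0
    ⇒ B = −A tanh(k·4) = − 6 tanh(sqrt(6)·4).
Therefore the extremal is
    y(x) = 6 cosh(sqrt(6) x) − 6 tanh(sqrt(6)·4) sinh(sqrt(6) x).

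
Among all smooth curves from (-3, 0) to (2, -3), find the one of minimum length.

Arc-length functional: J[y] = ∫ sqrt(1 + (y')^2) dx.
Lagrangian L = sqrt(1 + (y')^2) has no explicit y dependence, so ∂L/∂y = 0 and the Euler-Lagrange equation gives
    d/dx( y' / sqrt(1 + (y')^2) ) = 0  ⇒  y' / sqrt(1 + (y')^2) = const.
Hence y' is constant, so y(x) is affine.
Fitting the endpoints (-3, 0) and (2, -3):
    slope m = ((-3) − 0) / (2 − (-3)) = -3/5,
    intercept c = 0 − m·(-3) = -9/5.
Extremal: y(x) = (-3/5) x - 9/5.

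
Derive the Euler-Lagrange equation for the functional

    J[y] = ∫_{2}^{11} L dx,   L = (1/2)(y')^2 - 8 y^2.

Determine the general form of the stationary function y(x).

The Lagrangian is L = (1/2)(y')^2 - 8 y^2.
∂L/∂y = -16y.
∂L/∂y' = y'.
The Euler-Lagrange equation d/dx(∂L/∂y') − ∂L/∂y = 0 becomes:
    y'' + 16 y = 0
General solution: y(x) = A sin(4x) + B cos(4x), where A and B are arbitrary constants fixed by the endpoint conditions.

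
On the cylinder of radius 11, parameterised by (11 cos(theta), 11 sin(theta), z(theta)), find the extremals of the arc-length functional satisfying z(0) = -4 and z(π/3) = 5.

Parameterise the cylinder of radius R = 11 as
    r(θ) = (11 cos θ, 11 sin θ, z(θ)).
The arc-length element is
    ds = sqrt(121 + (dz/dθ)^2) dθ,
so the Lagrangian is L = sqrt(121 + z'^2).
L depends on z' only, not on z or θ, so ∂L/∂z = 0 and
    ∂L/∂z' = z' / sqrt(121 + z'^2).
The Euler-Lagrange equation gives
    d/dθ( z' / sqrt(121 + z'^2) ) = 0,
so z' is constant. Integrating once:
    z(θ) = a θ + b,
a helix on the cylinder (a straight line when the cylinder is unrolled). The constants a, b are determined by the endpoint conditions.
With endpoint conditions z(0) = -4 and z(π/3) = 5: from z(0) = b we get b = -4, and a·π/3 + -4 = 5 gives a = 27/π, so
    z(θ) = (27/π) θ − 4.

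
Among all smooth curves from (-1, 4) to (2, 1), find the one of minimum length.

Arc-length functional: J[y] = ∫ sqrt(1 + (y')^2) dx.
Lagrangian L = sqrt(1 + (y')^2) has no explicit y dependence, so ∂L/∂y = 0 and the Euler-Lagrange equation gives
    d/dx( y' / sqrt(1 + (y')^2) ) = 0  ⇒  y' / sqrt(1 + (y')^2) = const.
Hence y' is constant, so y(x) is affine.
Fitting the endpoints (-1, 4) and (2, 1):
    slope m = (1 − 4) / (2 − (-1)) = -1,
    intercept c = 4 − m·(-1) = 3.
Extremal: y(x) = -x + 3.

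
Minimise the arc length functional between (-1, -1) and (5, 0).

Arc-length functional: J[y] = ∫ sqrt(1 + (y')^2) dx.
Lagrangian L = sqrt(1 + (y')^2) has no explicit y dependence, so ∂L/∂y = 0 and the Euler-Lagrange equation gives
    d/dx( y' / sqrt(1 + (y')^2) ) = 0  ⇒  y' / sqrt(1 + (y')^2) = const.
Hence y' is constant, so y(x) is affine.
Fitting the endpoints (-1, -1) and (5, 0):
    slope m = (0 − (-1)) / (5 − (-1)) = 1/6,
    intercept c = (-1) − m·(-1) = -5/6.
Extremal: y(x) = (1/6) x - 5/6.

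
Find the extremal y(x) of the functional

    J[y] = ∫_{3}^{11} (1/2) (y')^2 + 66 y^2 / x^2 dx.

The Lagrangian is L = (1/2) (y')^2 + 66 y^2 / x^2.
Compute ∂L/∂y = 132y/x^2, ∂L/∂y' = y'.
The Euler-Lagrange equation d/dx(∂L/∂y') − ∂L/∂y = 0 reduces to
    y'' − 132/x^2 · y = 0  (x > 0).
Its general solution is
    y(x) = A x^12 + B x^(-11),
with A, B fixed by the endpoint conditions.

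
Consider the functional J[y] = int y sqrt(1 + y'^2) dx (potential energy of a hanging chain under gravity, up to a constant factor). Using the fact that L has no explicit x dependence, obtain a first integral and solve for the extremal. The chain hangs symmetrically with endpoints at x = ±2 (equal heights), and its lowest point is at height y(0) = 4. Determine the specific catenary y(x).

The Lagrangian L(y, y') = y sqrt(1 + y'^2) has no explicit x dependence, so the Beltrami identity applies:
    L − y' ∂L/∂y' = C.
Compute ∂L/∂y' = y · y' / sqrt(1 + y'^2). Then
    L − y' ∂L/∂y'
    = y sqrt(1 + y'^2) − y · y'^2 / sqrt(1 + y'^2)
    = y (1 + y'^2 − y'^2) / sqrt(1 + y'^2)
    = y / sqrt(1 + y'^2) = C.
Squaring gives y^2 = C^2 (1 + y'^2), i.e.
    y'^2 = y^2 / C^2 − 1.
Separating variables,
    dy / sqrt(y^2 − C^2) = dx / C,
and integrating gives arccosh(y / C) = (x − a)/C, so
    y(x) = C cosh((x − a)/C),
the catenary. The constants C and a are fixed by the two endpoint conditions (and, for the hanging-chain problem, the length constraint selects C).
Now fit the given data. The endpoints x = ±2 are symmetric at equal height, so the catenary is even about its minimum: a = 0 and y(x) = C cosh(x/C). The lowest point is y(0) = C cosh(0) = C, and we are told y(0) = 4, so C = 4. Therefore
    y(x) = 4 cosh(x/4),
and at the endpoints
    y(±2) = 4 cosh(2/4).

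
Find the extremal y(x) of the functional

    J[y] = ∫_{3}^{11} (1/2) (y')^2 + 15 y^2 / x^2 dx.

The Lagrangian is L = (1/2) (y')^2 + 15 y^2 / x^2.
Compute ∂L/∂y = 30y/x^2, ∂L/∂y' = y'.
The Euler-Lagrange equation d/dx(∂L/∂y') − ∂L/∂y = 0 reduces to
    y'' − 30/x^2 · y = 0  (x > 0).
Its general solution is
    y(x) = A x^6 + B x^(-5),
with A, B fixed by the endpoint conditions.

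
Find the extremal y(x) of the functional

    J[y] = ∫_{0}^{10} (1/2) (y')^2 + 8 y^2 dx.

The Lagrangian is L = (1/2) (y')^2 + 8 y^2.
Compute ∂L/∂y = 16y, ∂L/∂y' = y'.
The Euler-Lagrange equation d/dx(∂L/∂y') − ∂L/∂y = 0 reduces to
    y'' − 16 y = 0.
Its general solution is
    y(x) = A e^(4x) + B e^(−4x),
with A, B fixed by the endpoint conditions.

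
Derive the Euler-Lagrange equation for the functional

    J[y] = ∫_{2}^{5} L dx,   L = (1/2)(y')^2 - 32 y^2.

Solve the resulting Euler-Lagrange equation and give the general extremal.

The Lagrangian is L = (1/2)(y')^2 - 32 y^2.
∂L/∂y = -64y.
∂L/∂y' = y'.
The Euler-Lagrange equation d/dx(∂L/∂y') − ∂L/∂y = 0 becomes:
    y'' + 64 y = 0
General solution: y(x) = A sin(8x) + B cos(8x), where A and B are arbitrary constants fixed by the endpoint conditions.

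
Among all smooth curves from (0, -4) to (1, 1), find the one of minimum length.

Arc-length functional: J[y] = ∫ sqrt(1 + (y')^2) dx.
Lagrangian L = sqrt(1 + (y')^2) has no explicit y dependence, so ∂L/∂y = 0 and the Euler-Lagrange equation gives
    d/dx( y' / sqrt(1 + (y')^2) ) = 0  ⇒  y' / sqrt(1 + (y')^2) = const.
Hence y' is constant, so y(x) is affine.
Fitting the endpoints (0, -4) and (1, 1):
    slope m = (1 − (-4)) / (1 − 0) = 5,
    intercept c = (-4) − m·0 = -4.
Extremal: y(x) = 5 x - 4.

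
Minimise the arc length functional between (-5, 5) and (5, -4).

Arc-length functional: J[y] = ∫ sqrt(1 + (y')^2) dx.
Lagrangian L = sqrt(1 + (y')^2) has no explicit y dependence, so ∂L/∂y = 0 and the Euler-Lagrange equation gives
    d/dx( y' / sqrt(1 + (y')^2) ) = 0  ⇒  y' / sqrt(1 + (y')^2) = const.
Hence y' is constant, so y(x) is affine.
Fitting the endpoints (-5, 5) and (5, -4):
    slope m = ((-4) − 5) / (5 − (-5)) = -9/10,
    intercept c = 5 − m·(-5) = 1/2.
Extremal: y(x) = (-9/10) x + 1/2.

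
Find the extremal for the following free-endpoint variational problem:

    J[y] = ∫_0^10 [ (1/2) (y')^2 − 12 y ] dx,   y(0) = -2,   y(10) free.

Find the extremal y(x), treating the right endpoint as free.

The Lagrangian L = (1/2) (y')^2 − 12 y gives
    ∂L/∂y = −12,   ∂L/∂y' = y'.
Euler-Lagrange: d/dx(y') − (−12) = 0, i.e. y'' + 12 = 0, so
    y(x) = −(12/2) x^2 + C1 x + C2.
Fixed left endpoint y(0) = -2 ⇒ C2 = -2.
The right endpoint x = 10 is free, so the natural (transversality) condition is ∂L/∂y' |_{x=10} = 0, i.e. y'(10) = 0.
Compute y'(x) = −12 x + C1, so y'(10) = −120 + C1 = 0 ⇒ C1 = 120.
Therefore the extremal is
    y(x) = −6 x^2 + 120 x − 2.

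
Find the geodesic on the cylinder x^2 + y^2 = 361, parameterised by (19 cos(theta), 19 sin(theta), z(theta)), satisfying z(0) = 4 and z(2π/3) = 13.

Parameterise the cylinder of radius R = 19 as
    r(θ) = (19 cos θ, 19 sin θ, z(θ)).
The arc-length element is
    ds = sqrt(361 + (dz/dθ)^2) dθ,
so the Lagrangian is L = sqrt(361 + z'^2).
L depends on z' only, not on z or θ, so ∂L/∂z = 0 and
    ∂L/∂z' = z' / sqrt(361 + z'^2).
The Euler-Lagrange equation gives
    d/dθ( z' / sqrt(361 + z'^2) ) = 0,
so z' is constant. Integrating once:
    z(θ) = a θ + b,
a helix on the cylinder (a straight line when the cylinder is unrolled). The constants a, b are determined by the endpoint conditions.
With endpoint conditions z(0) = 4 and z(2π/3) = 13: from z(0) = b we get b = 4, and a·2π/3 + 4 = 13 gives a = 27/(2π), so
    z(θ) = (27/(2π)) θ + 4.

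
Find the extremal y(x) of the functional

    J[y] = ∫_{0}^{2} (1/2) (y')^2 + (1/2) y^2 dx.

The Lagrangian is L = (1/2) (y')^2 + (1/2) y^2.
Compute ∂L/∂y = y, ∂L/∂y' = y'.
The Euler-Lagrange equation d/dx(∂L/∂y') − ∂L/∂y = 0 reduces to
    y'' − y = 0.
Its general solution is
    y(x) = A e^x + B e^(−x),
with A, B fixed by the endpoint conditions.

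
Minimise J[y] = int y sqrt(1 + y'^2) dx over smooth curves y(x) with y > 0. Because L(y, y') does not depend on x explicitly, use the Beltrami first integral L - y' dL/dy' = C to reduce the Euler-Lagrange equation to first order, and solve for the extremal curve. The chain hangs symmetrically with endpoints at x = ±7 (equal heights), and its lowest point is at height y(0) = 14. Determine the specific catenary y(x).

The Lagrangian L(y, y') = y sqrt(1 + y'^2) has no explicit x dependence, so the Beltrami identity applies:
    L − y' ∂L/∂y' = C.
Compute ∂L/∂y' = y · y' / sqrt(1 + y'^2). Then
    L − y' ∂L/∂y'
    = y sqrt(1 + y'^2) − y · y'^2 / sqrt(1 + y'^2)
    = y (1 + y'^2 − y'^2) / sqrt(1 + y'^2)
    = y / sqrt(1 + y'^2) = C.
Squaring gives y^2 = C^2 (1 + y'^2), i.e.
    y'^2 = y^2 / C^2 − 1.
Separating variables,
    dy / sqrt(y^2 − C^2) = dx / C,
and integrating gives arccosh(y / C) = (x − a)/C, so
    y(x) = C cosh((x − a)/C),
the catenary. The constants C and a are fixed by the two endpoint conditions (and, for the hanging-chain problem, the length constraint selects C).
Now fit the given data. The endpoints x = ±7 are symmetric at equal height, so the catenary is even about its minimum: a = 0 and y(x) = C cosh(x/C). The lowest point is y(0) = C cosh(0) = C, and we are told y(0) = 14, so C = 14. Therefore
    y(x) = 14 cosh(x/14),
and at the endpoints
    y(±7) = 14 cosh(7/14).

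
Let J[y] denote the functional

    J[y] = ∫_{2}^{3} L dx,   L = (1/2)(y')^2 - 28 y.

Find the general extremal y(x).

The Lagrangian is L = (1/2)(y')^2 - 28 y.
∂L/∂y = -28.
∂L/∂y' = y'.
The Euler-Lagrange equation d/dx(∂L/∂y') − ∂L/∂y = 0 becomes:
    y'' + 28 = 0
General solution: y(x) = -14 x^2 + A x + B, where A and B are arbitrary constants fixed by the endpoint conditions.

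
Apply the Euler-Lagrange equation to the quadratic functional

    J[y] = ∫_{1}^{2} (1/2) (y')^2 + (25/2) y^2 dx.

The Lagrangian is L = (1/2) (y')^2 + (25/2) y^2.
Compute ∂L/∂y = 25y, ∂L/∂y' = y'.
The Euler-Lagrange equation d/dx(∂L/∂y') − ∂L/∂y = 0 reduces to
    y'' − 25 y = 0.
Its general solution is
    y(x) = A e^(5x) + B e^(−5x),
with A, B fixed by the endpoint conditions.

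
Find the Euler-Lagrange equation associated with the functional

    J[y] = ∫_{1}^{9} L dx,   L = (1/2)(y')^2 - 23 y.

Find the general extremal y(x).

The Lagrangian is L = (1/2)(y')^2 - 23 y.
∂L/∂y = -23.
∂L/∂y' = y'.
The Euler-Lagrange equation d/dx(∂L/∂y') − ∂L/∂y = 0 becomes:
    y'' + 23 = 0
General solution: y(x) = -(23/2) x^2 + A x + B, where A and B are arbitrary constants fixed by the endpoint conditions.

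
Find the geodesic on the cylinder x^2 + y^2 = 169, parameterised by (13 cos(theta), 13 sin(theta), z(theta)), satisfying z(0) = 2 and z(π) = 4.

Parameterise the cylinder of radius R = 13 as
    r(θ) = (13 cos θ, 13 sin θ, z(θ)).
The arc-length element is
    ds = sqrt(169 + (dz/dθ)^2) dθ,
so the Lagrangian is L = sqrt(169 + z'^2).
L depends on z' only, not on z or θ, so ∂L/∂z = 0 and
    ∂L/∂z' = z' / sqrt(169 + z'^2).
The Euler-Lagrange equation gives
    d/dθ( z' / sqrt(169 + z'^2) ) = 0,
so z' is constant. Integrating once:
    z(θ) = a θ + b,
a helix on the cylinder (a straight line when the cylinder is unrolled). The constants a, b are determined by the endpoint conditions.
With endpoint conditions z(0) = 2 and z(π) = 4: from z(0) = b we get b = 2, and a·π + 2 = 4 gives a = 2/π, so
    z(θ) = (2/π) θ + 2.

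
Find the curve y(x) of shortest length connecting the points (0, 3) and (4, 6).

Arc-length functional: J[y] = ∫ sqrt(1 + (y')^2) dx.
Lagrangian L = sqrt(1 + (y')^2) has no explicit y dependence, so ∂L/∂y = 0 and the Euler-Lagrange equation gives
    d/dx( y' / sqrt(1 + (y')^2) ) = 0  ⇒  y' / sqrt(1 + (y')^2) = const.
Hence y' is constant, so y(x) is affine.
Fitting the endpoints (0, 3) and (4, 6):
    slope m = (6 − 3) / (4 − 0) = 3/4,
    intercept c = 3 − m·0 = 3.
Extremal: y(x) = (3/4) x + 3.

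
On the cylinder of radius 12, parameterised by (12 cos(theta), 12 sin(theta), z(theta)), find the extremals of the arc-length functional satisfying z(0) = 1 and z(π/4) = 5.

Parameterise the cylinder of radius R = 12 as
    r(θ) = (12 cos θ, 12 sin θ, z(θ)).
The arc-length element is
    ds = sqrt(144 + (dz/dθ)^2) dθ,
so the Lagrangian is L = sqrt(144 + z'^2).
L depends on z' only, not on z or θ, so ∂L/∂z = 0 and
    ∂L/∂z' = z' / sqrt(144 + z'^2).
The Euler-Lagrange equation gives
    d/dθ( z' / sqrt(144 + z'^2) ) = 0,
so z' is constant. Integrating once:
    z(θ) = a θ + b,
a helix on the cylinder (a straight line when the cylinder is unrolled). The constants a, b are determined by the endpoint conditions.
With endpoint conditions z(0) = 1 and z(π/4) = 5: from z(0) = b we get b = 1, and a·π/4 + 1 = 5 gives a = 16/π, so
    z(θ) = (16/π) θ + 1.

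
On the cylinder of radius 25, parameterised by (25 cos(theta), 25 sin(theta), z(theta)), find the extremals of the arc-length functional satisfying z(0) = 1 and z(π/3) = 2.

Parameterise the cylinder of radius R = 25 as
    r(θ) = (25 cos θ, 25 sin θ, z(θ)).
The arc-length element is
    ds = sqrt(625 + (dz/dθ)^2) dθ,
so the Lagrangian is L = sqrt(625 + z'^2).
L depends on z' only, not on z or θ, so ∂L/∂z = 0 and
    ∂L/∂z' = z' / sqrt(625 + z'^2).
The Euler-Lagrange equation gives
    d/dθ( z' / sqrt(625 + z'^2) ) = 0,
so z' is constant. Integrating once:
    z(θ) = a θ + b,
a helix on the cylinder (a straight line when the cylinder is unrolled). The constants a, b are determined by the endpoint conditions.
With endpoint conditions z(0) = 1 and z(π/3) = 2: from z(0) = b we get b = 1, and a·π/3 + 1 = 2 gives a = 3/π, so
    z(θ) = (3/π) θ + 1.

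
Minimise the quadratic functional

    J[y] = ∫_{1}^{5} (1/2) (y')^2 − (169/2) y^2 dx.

The Lagrangian is L = (1/2) (y')^2 − (169/2) y^2.
Compute ∂L/∂y = -169y, ∂L/∂y' = y'.
The Euler-Lagrange equation d/dx(∂L/∂y') − ∂L/∂y = 0 reduces to
    y'' + 169 y = 0.
Its general solution is
    y(x) = A sin(13x) + B cos(13x),
with A, B fixed by the endpoint conditions.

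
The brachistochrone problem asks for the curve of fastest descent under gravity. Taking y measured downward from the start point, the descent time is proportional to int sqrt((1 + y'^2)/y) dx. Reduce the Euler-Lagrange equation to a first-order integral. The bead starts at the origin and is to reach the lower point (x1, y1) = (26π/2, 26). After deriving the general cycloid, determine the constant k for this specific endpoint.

The Lagrangian L = sqrt((1 + y'^2) / y) has no explicit x dependence, so the Beltrami identity applies:
    L − y' ∂L/∂y' = C.
Compute ∂L/∂y' = y' / sqrt(y (1 + y'^2)).
Substitute:
    sqrt((1 + y'^2)/y) − y'·y' / sqrt(y (1 + y'^2))
    = (1 + y'^2) / sqrt(y (1 + y'^2)) − y'^2 / sqrt(y (1 + y'^2))
    = 1 / sqrt(y (1 + y'^2)) = C.
Squaring and rearranging gives the first integral
    y (1 + y'^2) = 1/C^2 =: k   (constant).
Solving this first-order ODE by the substitution
    y = (k/2)(1 − cos θ)
yields the cycloid parameterisation
    x(θ) = (k/2)(θ − sin θ),   y(θ) = (k/2)(1 − cos θ).
The constant k is fixed by the endpoint condition.
Now fit the given lower endpoint (x1, y1) = (26π/2, 26). At the bottom of the first arch (θ = π), the parametric equations give
    y(π) = (k/2)(1 − cos π) = k,
    x(π) = (k/2)(π − sin π) = kπ/2.
Matching y(π) = 26 gives k = 26, consistent with x(π) = 26π/2. Therefore the specific cycloid is
    x(θ) = (26/2)(θ − sin θ),   y(θ) = (26/2)(1 − cos θ).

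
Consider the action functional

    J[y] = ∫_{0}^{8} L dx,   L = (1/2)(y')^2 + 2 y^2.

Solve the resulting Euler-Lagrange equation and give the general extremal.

The Lagrangian is L = (1/2)(y')^2 + 2 y^2.
∂L/∂y = 4y.
∂L/∂y' = y'.
The Euler-Lagrange equation d/dx(∂L/∂y') − ∂L/∂y = 0 becomes:
    y'' - 4 y = 0
General solution: y(x) = A e^(2x) + B e^(-2x), where A and B are arbitrary constants fixed by the endpoint conditions.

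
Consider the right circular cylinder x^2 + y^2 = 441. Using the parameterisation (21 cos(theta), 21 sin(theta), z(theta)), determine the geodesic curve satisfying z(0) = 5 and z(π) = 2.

Parameterise the cylinder of radius R = 21 as
    r(θ) = (21 cos θ, 21 sin θ, z(θ)).
The arc-length element is
    ds = sqrt(441 + (dz/dθ)^2) dθ,
so the Lagrangian is L = sqrt(441 + z'^2).
L depends on z' only, not on z or θ, so ∂L/∂z = 0 and
    ∂L/∂z' = z' / sqrt(441 + z'^2).
The Euler-Lagrange equation gives
    d/dθ( z' / sqrt(441 + z'^2) ) = 0,
so z' is constant. Integrating once:
    z(θ) = a θ + b,
a helix on the cylinder (a straight line when the cylinder is unrolled). The constants a, b are determined by the endpoint conditions.
With endpoint conditions z(0) = 5 and z(π) = 2: from z(0) = b we get b = 5, and a·π + 5 = 2 gives a = -3/π, so
    z(θ) = (-3/π) θ + 5.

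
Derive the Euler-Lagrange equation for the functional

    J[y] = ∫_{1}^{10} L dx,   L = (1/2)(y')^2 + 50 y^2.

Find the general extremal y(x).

The Lagrangian is L = (1/2)(y')^2 + 50 y^2.
∂L/∂y = 100y.
∂L/∂y' = y'.
The Euler-Lagrange equation d/dx(∂L/∂y') − ∂L/∂y = 0 becomes:
    y'' - 100 y = 0
General solution: y(x) = A e^(10x) + B e^(-10x), where A and B are arbitrary constants fixed by the endpoint conditions.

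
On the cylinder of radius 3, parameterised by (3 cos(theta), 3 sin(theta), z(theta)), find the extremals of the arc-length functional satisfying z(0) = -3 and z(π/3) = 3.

Parameterise the cylinder of radius R = 3 as
    r(θ) = (3 cos θ, 3 sin θ, z(θ)).
The arc-length element is
    ds = sqrt(9 + (dz/dθ)^2) dθ,
so the Lagrangian is L = sqrt(9 + z'^2).
L depends on z' only, not on z or θ, so ∂L/∂z = 0 and
    ∂L/∂z' = z' / sqrt(9 + z'^2).
The Euler-Lagrange equation gives
    d/dθ( z' / sqrt(9 + z'^2) ) = 0,
so z' is constant. Integrating once:
    z(θ) = a θ + b,
a helix on the cylinder (a straight line when the cylinder is unrolled). The constants a, b are determined by the endpoint conditions.
With endpoint conditions z(0) = -3 and z(π/3) = 3: from z(0) = b we get b = -3, and a·π/3 + -3 = 3 gives a = 18/π, so
    z(θ) = (18/π) θ − 3.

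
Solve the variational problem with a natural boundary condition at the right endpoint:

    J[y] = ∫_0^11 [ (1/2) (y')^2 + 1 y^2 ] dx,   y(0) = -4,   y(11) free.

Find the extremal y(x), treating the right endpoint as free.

The Lagrangian L = (1/2) (y')^2 + 1 y^2 gives
    ∂L/∂y = 2 y,   ∂L/∂y' = y'.
Euler-Lagrange: y'' − 2 y = 0.
With k = sqrt(2), the general solution is
    y(x) = A cosh(sqrt(2) x) + B sinh(sqrt(2) x).
Fixed left endpoint y(0) = -4 ⇒ A = -4.
The right endpoint x = 11 is free, so the natural (transversality) condition is ∂L/∂y' |_{x=11} = 0, i.e. y'(11) = 0.
Compute y'(x) = A k sinh(k x) + B k cosh(k x), so
    y'(11) = A k sinh(k·11) + B k cosh(k·11) = 0
    ⇒ B = −A tanh(k·11) = 4 tanh(sqrt(2)·11).
Therefore the extremal is
    y(x) = −4 cosh(sqrt(2) x) + 4 tanh(sqrt(2)·11) sinh(sqrt(2) x).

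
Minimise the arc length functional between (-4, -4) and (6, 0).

Arc-length functional: J[y] = ∫ sqrt(1 + (y')^2) dx.
Lagrangian L = sqrt(1 + (y')^2) has no explicit y dependence, so ∂L/∂y = 0 and the Euler-Lagrange equation gives
    d/dx( y' / sqrt(1 + (y')^2) ) = 0  ⇒  y' / sqrt(1 + (y')^2) = const.
Hence y' is constant, so y(x) is affine.
Fitting the endpoints (-4, -4) and (6, 0):
    slope m = (0 − (-4)) / (6 − (-4)) = 2/5,
    intercept c = (-4) − m·(-4) = -12/5.
Extremal: y(x) = (2/5) x - 12/5.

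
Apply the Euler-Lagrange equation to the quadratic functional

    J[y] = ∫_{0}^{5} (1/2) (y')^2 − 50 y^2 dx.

The Lagrangian is L = (1/2) (y')^2 − 50 y^2.
Compute ∂L/∂y = -100y, ∂L/∂y' = y'.
The Euler-Lagrange equation d/dx(∂L/∂y') − ∂L/∂y = 0 reduces to
    y'' + 100 y = 0.
Its general solution is
    y(x) = A sin(10x) + B cos(10x),
with A, B fixed by the endpoint conditions.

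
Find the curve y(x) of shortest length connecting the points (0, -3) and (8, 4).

Arc-length functional: J[y] = ∫ sqrt(1 + (y')^2) dx.
Lagrangian L = sqrt(1 + (y')^2) has no explicit y dependence, so ∂L/∂y = 0 and the Euler-Lagrange equation gives
    d/dx( y' / sqrt(1 + (y')^2) ) = 0  ⇒  y' / sqrt(1 + (y')^2) = const.
Hence y' is constant, so y(x) is affine.
Fitting the endpoints (0, -3) and (8, 4):
    slope m = (4 − (-3)) / (8 − 0) = 7/8,
    intercept c = (-3) − m·0 = -3.
Extremal: y(x) = (7/8) x - 3.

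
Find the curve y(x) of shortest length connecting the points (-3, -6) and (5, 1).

Arc-length functional: J[y] = ∫ sqrt(1 + (y')^2) dx.
Lagrangian L = sqrt(1 + (y')^2) has no explicit y dependence, so ∂L/∂y = 0 and the Euler-Lagrange equation gives
    d/dx( y' / sqrt(1 + (y')^2) ) = 0  ⇒  y' / sqrt(1 + (y')^2) = const.
Hence y' is constant, so y(x) is affine.
Fitting the endpoints (-3, -6) and (5, 1):
    slope m = (1 − (-6)) / (5 − (-3)) = 7/8,
    intercept c = (-6) − m·(-3) = -27/8.
Extremal: y(x) = (7/8) x - 27/8.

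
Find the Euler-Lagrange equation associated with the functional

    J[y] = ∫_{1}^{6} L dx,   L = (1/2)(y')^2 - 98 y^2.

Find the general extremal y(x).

The Lagrangian is L = (1/2)(y')^2 - 98 y^2.
∂L/∂y = -196y.
∂L/∂y' = y'.
The Euler-Lagrange equation d/dx(∂L/∂y') − ∂L/∂y = 0 becomes:
    y'' + 196 y = 0
General solution: y(x) = A sin(14x) + B cos(14x), where A and B are arbitrary constants fixed by the endpoint conditions.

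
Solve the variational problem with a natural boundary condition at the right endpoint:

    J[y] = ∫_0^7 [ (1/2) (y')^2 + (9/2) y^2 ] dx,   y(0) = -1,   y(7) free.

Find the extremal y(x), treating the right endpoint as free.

The Lagrangian L = (1/2) (y')^2 + (9/2) y^2 gives
    ∂L/∂y = 9 y,   ∂L/∂y' = y'.
Euler-Lagrange: y'' − 9 y = 0.
With k = 3, the general solution is
    y(x) = A cosh(3 x) + B sinh(3 x).
Fixed left endpoint y(0) = -1 ⇒ A = -1.
The right endpoint x = 7 is free, so the natural (transversality) condition is ∂L/∂y' |_{x=7} = 0, i.e. y'(7) = 0.
Compute y'(x) = A k sinh(k x) + B k cosh(k x), so
    y'(7) = A k sinh(k·7) + B k cosh(k·7) = 0
    ⇒ B = −A tanh(k·7) = tanh(3·7).
Therefore the extremal is
    y(x) = −cosh(3 x) + tanh(3·7) sinh(3 x).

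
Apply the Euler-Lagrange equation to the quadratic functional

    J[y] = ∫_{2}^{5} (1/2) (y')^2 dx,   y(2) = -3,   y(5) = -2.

The Lagrangian is L = (1/2) (y')^2.
Compute ∂L/∂y = 0, ∂L/∂y' = y'.
The Euler-Lagrange equation d/dx(∂L/∂y') − ∂L/∂y = 0 reduces to
    y'' = 0.
Its general solution is
    y(x) = A x + B,
with A, B fixed by the endpoint conditions.
Applying the endpoint conditions y(2) = -3 and y(5) = -2: solve A·2 + B = -3 and A·5 + B = -2. Subtracting gives A(5 − 2) = -2 − -3, so A = 1/3, and B = -3 − A·2 = -11/3. Therefore
    y(x) = (1/3) x - 11/3.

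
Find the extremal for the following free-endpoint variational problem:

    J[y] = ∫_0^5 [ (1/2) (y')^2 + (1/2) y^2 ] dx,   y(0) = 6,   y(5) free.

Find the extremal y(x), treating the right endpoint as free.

The Lagrangian L = (1/2) (y')^2 + (1/2) y^2 gives
    ∂L/∂y = 1 y,   ∂L/∂y' = y'.
Euler-Lagrange: y'' − y = 0.
With k = 1, the general solution is
    y(x) = A cosh(x) + B sinh(x).
Fixed left endpoint y(0) = 6 ⇒ A = 6.
The right endpoint x = 5 is free, so the natural (transversality) condition is ∂L/∂y' |_{x=5} = 0, i.e. y'(5) = 0.
Compute y'(x) = A k sinh(k x) + B k cosh(k x), so
    y'(5) = A k sinh(k·5) + B k cosh(k·5) = 0
    ⇒ B = −A tanh(k·5) = − 6 tanh(1·5).
Therefore the extremal is
    y(x) = 6 cosh(1 x) − 6 tanh(1·5) sinh(1 x).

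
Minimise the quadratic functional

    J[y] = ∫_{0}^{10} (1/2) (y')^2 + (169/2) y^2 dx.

The Lagrangian is L = (1/2) (y')^2 + (169/2) y^2.
Compute ∂L/∂y = 169y, ∂L/∂y' = y'.
The Euler-Lagrange equation d/dx(∂L/∂y') − ∂L/∂y = 0 reduces to
    y'' − 169 y = 0.
Its general solution is
    y(x) = A e^(13x) + B e^(−13x),
with A, B fixed by the endpoint conditions.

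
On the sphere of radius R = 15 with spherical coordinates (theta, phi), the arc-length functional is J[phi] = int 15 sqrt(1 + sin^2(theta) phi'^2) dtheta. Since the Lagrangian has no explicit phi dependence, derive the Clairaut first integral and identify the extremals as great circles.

On the sphere of radius R = 15 with spherical coordinates (θ, φ), the induced metric is
    ds^2 = 225(dθ^2 + sin^2(θ) dφ^2).
Parameterise by θ; the arc-length functional is
    J[φ] = ∫ 15 sqrt(1 + sin^2(θ) (dφ/dθ)^2) dθ,
so L = 15 sqrt(1 + sin^2(θ) φ'^2). Compute
    ∂L/∂φ = 0  (L has no explicit φ dependence),
    ∂L/∂φ' = 15 sin^2(θ) φ' / sqrt(1 + sin^2(θ) φ'^2).
Since ∂L/∂φ = 0, the Euler-Lagrange equation
    d/dθ(∂L/∂φ') − ∂L/∂φ = 0
reduces to d/dθ(∂L/∂φ') = 0, i.e. the momentum conjugate to φ is conserved:
    15 sin^2(θ) φ' / sqrt(1 + sin^2(θ) φ'^2) = C.
The overall factor of 15 is constant, so dividing through gives Clairaut's relation sin^2(θ) φ' / sqrt(1 + sin^2(θ) φ'^2) = C' (with C' = C/15). Solving for φ' and integrating gives the great-circle family
    cot(θ) = A cos(φ − φ_0),
i.e. the intersection of the sphere with a plane through the origin. The two constants A and φ_0 (equivalently C and one phase) are fixed by the two endpoint conditions.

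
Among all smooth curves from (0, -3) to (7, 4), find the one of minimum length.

Arc-length functional: J[y] = ∫ sqrt(1 + (y')^2) dx.
Lagrangian L = sqrt(1 + (y')^2) has no explicit y dependence, so ∂L/∂y = 0 and the Euler-Lagrange equation gives
    d/dx( y' / sqrt(1 + (y')^2) ) = 0  ⇒  y' / sqrt(1 + (y')^2) = const.
Hence y' is constant, so y(x) is affine.
Fitting the endpoints (0, -3) and (7, 4):
    slope m = (4 − (-3)) / (7 − 0) = 1,
    intercept c = (-3) − m·0 = -3.
Extremal: y(x) = x - 3.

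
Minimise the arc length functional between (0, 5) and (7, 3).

Arc-length functional: J[y] = ∫ sqrt(1 + (y')^2) dx.
Lagrangian L = sqrt(1 + (y')^2) has no explicit y dependence, so ∂L/∂y = 0 and the Euler-Lagrange equation gives
    d/dx( y' / sqrt(1 + (y')^2) ) = 0  ⇒  y' / sqrt(1 + (y')^2) = const.
Hence y' is constant, so y(x) is affine.
Fitting the endpoints (0, 5) and (7, 3):
    slope m = (3 − 5) / (7 − 0) = -2/7,
    intercept c = 5 − m·0 = 5.
Extremal: y(x) = (-2/7) x + 5.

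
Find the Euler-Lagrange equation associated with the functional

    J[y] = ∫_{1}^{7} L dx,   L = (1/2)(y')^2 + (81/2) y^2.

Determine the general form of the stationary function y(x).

The Lagrangian is L = (1/2)(y')^2 + (81/2) y^2.
∂L/∂y = 81y.
∂L/∂y' = y'.
The Euler-Lagrange equation d/dx(∂L/∂y') − ∂L/∂y = 0 becomes:
    y'' - 81 y = 0
General solution: y(x) = A e^(9x) + B e^(-9x), where A and B are arbitrary constants fixed by the endpoint conditions.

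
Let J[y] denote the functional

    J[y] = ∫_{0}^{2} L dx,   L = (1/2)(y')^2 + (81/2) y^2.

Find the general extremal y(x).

The Lagrangian is L = (1/2)(y')^2 + (81/2) y^2.
∂L/∂y = 81y.
∂L/∂y' = y'.
The Euler-Lagrange equation d/dx(∂L/∂y') − ∂L/∂y = 0 becomes:
    y'' - 81 y = 0
General solution: y(x) = A e^(9x) + B e^(-9x), where A and B are arbitrary constants fixed by the endpoint conditions.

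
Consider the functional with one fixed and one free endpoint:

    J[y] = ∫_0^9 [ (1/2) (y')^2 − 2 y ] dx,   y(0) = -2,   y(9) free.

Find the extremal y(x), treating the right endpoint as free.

The Lagrangian L = (1/2) (y')^2 − 2 y gives
    ∂L/∂y = −2,   ∂L/∂y' = y'.
Euler-Lagrange: d/dx(y') − (−2) = 0, i.e. y'' + 2 = 0, so
    y(x) = −(2/2) x^2 + C1 x + C2.
Fixed left endpoint y(0) = -2 ⇒ C2 = -2.
The right endpoint x = 9 is free, so the natural (transversality) condition is ∂L/∂y' |_{x=9} = 0, i.e. y'(9) = 0.
Compute y'(x) = −2 x + C1, so y'(9) = −18 + C1 = 0 ⇒ C1 = 18.
Therefore the extremal is
    y(x) = −x^2 + 18 x − 2.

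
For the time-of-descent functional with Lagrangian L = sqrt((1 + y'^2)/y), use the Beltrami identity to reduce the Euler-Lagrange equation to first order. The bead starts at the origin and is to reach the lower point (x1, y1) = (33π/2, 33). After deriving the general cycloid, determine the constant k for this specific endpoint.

The Lagrangian L = sqrt((1 + y'^2) / y) has no explicit x dependence, so the Beltrami identity applies:
    L − y' ∂L/∂y' = C.
Compute ∂L/∂y' = y' / sqrt(y (1 + y'^2)).
Substitute:
    sqrt((1 + y'^2)/y) − y'·y' / sqrt(y (1 + y'^2))
    = (1 + y'^2) / sqrt(y (1 + y'^2)) − y'^2 / sqrt(y (1 + y'^2))
    = 1 / sqrt(y (1 + y'^2)) = C.
Squaring and rearranging gives the first integral
    y (1 + y'^2) = 1/C^2 =: k   (constant).
Solving this first-order ODE by the substitution
    y = (k/2)(1 − cos θ)
yields the cycloid parameterisation
    x(θ) = (k/2)(θ − sin θ),   y(θ) = (k/2)(1 − cos θ).
The constant k is fixed by the endpoint condition.
Now fit the given lower endpoint (x1, y1) = (33π/2, 33). At the bottom of the first arch (θ = π), the parametric equations give
    y(π) = (k/2)(1 − cos π) = k,
    x(π) = (k/2)(π − sin π) = kπ/2.
Matching y(π) = 33 gives k = 33, consistent with x(π) = 33π/2. Therefore the specific cycloid is
    x(θ) = (33/2)(θ − sin θ),   y(θ) = (33/2)(1 − cos θ).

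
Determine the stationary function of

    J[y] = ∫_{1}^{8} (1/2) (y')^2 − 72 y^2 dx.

The Lagrangian is L = (1/2) (y')^2 − 72 y^2.
Compute ∂L/∂y = -144y, ∂L/∂y' = y'.
The Euler-Lagrange equation d/dx(∂L/∂y') − ∂L/∂y = 0 reduces to
    y'' + 144 y = 0.
Its general solution is
    y(x) = A sin(12x) + B cos(12x),
with A, B fixed by the endpoint conditions.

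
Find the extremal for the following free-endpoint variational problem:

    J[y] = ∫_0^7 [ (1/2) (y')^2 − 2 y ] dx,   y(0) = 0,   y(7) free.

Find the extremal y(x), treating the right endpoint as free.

The Lagrangian L = (1/2) (y')^2 − 2 y gives
    ∂L/∂y = −2,   ∂L/∂y' = y'.
Euler-Lagrange: d/dx(y') − (−2) = 0, i.e. y'' + 2 = 0, so
    y(x) = −(2/2) x^2 + C1 x + C2.
Fixed left endpoint y(0) = 0 ⇒ C2 = 0.
The right endpoint x = 7 is free, so the natural (transversality) condition is ∂L/∂y' |_{x=7} = 0, i.e. y'(7) = 0.
Compute y'(x) = −2 x + C1, so y'(7) = −14 + C1 = 0 ⇒ C1 = 14.
Therefore the extremal is
    y(x) = −x^2 + 14 x.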